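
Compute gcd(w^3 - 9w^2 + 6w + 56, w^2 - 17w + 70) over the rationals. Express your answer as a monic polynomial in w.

w - 7

By polynomial division,
  w^3 - 9w^2 + 6w + 56 = (w + 8)(w^2 - 17w + 70) + (72w - 504)
  w^2 - 17w + 70 = ((1/72)w - 5/36)(72w - 504) + (0)
Last nonzero remainder: 72w - 504. Dividing through by 72 gives the monic gcd w - 7.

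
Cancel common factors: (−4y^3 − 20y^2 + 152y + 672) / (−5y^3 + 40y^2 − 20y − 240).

(4y^2 + 44y + 112)/(5y^2 − 10y − 40)

Repeated division with remainder:
  −4y^3 − 20y^2 + 152y + 672 = (4/5)(−5y^3 + 40y^2 − 20y − 240) + (−52y^2 + 168y + 864)
  −5y^3 + 40y^2 − 20y − 240 = ((5/52)y − 155/338)(−52y^2 + 168y + 864) + (−(4400/169)y + 26400/169)
  −52y^2 + 168y + 864 = ((2197/1100)y + 1521/275)(−(4400/169)y + 26400/169) + (0)
Last nonzero remainder: −(4400/169)y + 26400/169. Dividing through by −4400/169 gives the monic gcd y − 6.
Cancel y − 6 from numerator and denominator to get the reduced form.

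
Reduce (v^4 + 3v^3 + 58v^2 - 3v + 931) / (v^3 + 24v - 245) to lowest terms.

(v^2 - 2v + 19)/(v - 5)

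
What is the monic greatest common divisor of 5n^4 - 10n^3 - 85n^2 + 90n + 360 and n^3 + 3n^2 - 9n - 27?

n^2 - 9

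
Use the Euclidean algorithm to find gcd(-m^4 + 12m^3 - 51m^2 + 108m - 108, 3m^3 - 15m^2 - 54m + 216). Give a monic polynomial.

m^2 - 9m + 18

Euclidean algorithm in ℚ[m]:
  -m^4 + 12m^3 - 51m^2 + 108m - 108 = (-(1/3)m + 7/3)(3m^3 - 15m^2 - 54m + 216) + (-34m^2 + 306m - 612)
  3m^3 - 15m^2 - 54m + 216 = (-(3/34)m - 6/17)(-34m^2 + 306m - 612) + (0)
Last nonzero remainder: -34m^2 + 306m - 612. Dividing through by -34 gives the monic gcd m^2 - 9m + 18.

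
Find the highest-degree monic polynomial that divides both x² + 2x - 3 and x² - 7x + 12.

1

By polynomial division,
  x² + 2x - 3 = (x² - 7x + 12) + (9x - 15)
  x² - 7x + 12 = ((1/9)x - 16/27)(9x - 15) + (28/9)
  9x - 15 = ((81/28)x - 135/28)(28/9) + (0)
The last nonzero remainder is the constant 28/9, so the polynomials are coprime and gcd = 1.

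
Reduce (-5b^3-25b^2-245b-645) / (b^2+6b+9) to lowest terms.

(-5b^2-10b-215)/(b+3)

Apply the Euclidean algorithm:
  -5b^3-25b^2-245b-645 = (-5b+5)(b^2+6b+9) + (-230b-690)
  b^2+6b+9 = (-(1/230)b-3/230)(-230b-690) + (0)
Last nonzero remainder: -230b-690. Dividing through by -230 gives the monic gcd b+3.
Cancel b+3 from numerator and denominator to get the reduced form.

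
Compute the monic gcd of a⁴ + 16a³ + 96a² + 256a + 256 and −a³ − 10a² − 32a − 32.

By polynomial division,
  a⁴ + 16a³ + 96a² + 256a + 256 = (−a − 6)(−a³ − 10a² − 32a − 32) + (4a² + 32a + 64)
  −a³ − 10a² − 32a − 32 = (−(1/4)a − 1/2)(4a² + 32a + 64) + (0)
Last nonzero remainder: 4a² + 32a + 64. Dividing through by 4 gives the monic gcd a² + 8a + 16.

a² + 8a + 16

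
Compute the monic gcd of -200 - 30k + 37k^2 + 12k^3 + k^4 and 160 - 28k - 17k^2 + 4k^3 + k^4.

20 + 9k + k^2

Repeated division with remainder:
  k^4 + 12k^3 + 37k^2 - 30k - 200 = (k^4 + 4k^3 - 17k^2 - 28k + 160) + (8k^3 + 54k^2 - 2k - 360)
  k^4 + 4k^3 - 17k^2 - 28k + 160 = ((1/8)k - 11/32)(8k^3 + 54k^2 - 2k - 360) + ((29/16)k^2 + (261/16)k + 145/4)
  8k^3 + 54k^2 - 2k - 360 = ((128/29)k - 288/29)((29/16)k^2 + (261/16)k + 145/4) + (0)
Last nonzero remainder: (29/16)k^2 + (261/16)k + 145/4. Dividing through by 29/16 gives the monic gcd k^2 + 9k + 20.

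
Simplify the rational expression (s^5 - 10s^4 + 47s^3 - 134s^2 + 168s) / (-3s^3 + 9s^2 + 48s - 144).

Repeated division with remainder:
  s^5 - 10s^4 + 47s^3 - 134s^2 + 168s = (-(1/3)s^2 + (7/3)s - 14)(-3s^3 + 9s^2 + 48s - 144) + (-168s^2 + 1176s - 2016)
  -3s^3 + 9s^2 + 48s - 144 = ((1/56)s + 1/14)(-168s^2 + 1176s - 2016) + (0)
Last nonzero remainder: -168s^2 + 1176s - 2016. Dividing through by -168 gives the monic gcd s^2 - 7s + 12.
Cancel s^2 - 7s + 12 from numerator and denominator to get the reduced form.

(-s^3 + 3s^2 - 14s)/(3s + 12)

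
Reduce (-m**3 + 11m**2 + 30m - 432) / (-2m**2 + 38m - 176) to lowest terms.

Apply the Euclidean algorithm:
  -m**3 + 11m**2 + 30m - 432 = ((1/2)m + 4)(-2m**2 + 38m - 176) + (-34m + 272)
  -2m**2 + 38m - 176 = ((1/17)m - 11/17)(-34m + 272) + (0)
Last nonzero remainder: -34m + 272. Dividing through by -34 gives the monic gcd m - 8.
Cancel m - 8 from numerator and denominator to get the reduced form.

(m**2 - 3m - 54)/(2m - 22)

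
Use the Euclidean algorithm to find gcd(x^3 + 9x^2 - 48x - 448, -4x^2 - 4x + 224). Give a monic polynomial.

Repeated division with remainder:
  x^3 + 9x^2 - 48x - 448 = (-(1/4)x - 2)(-4x^2 - 4x + 224) + (0)
Last nonzero remainder: -4x^2 - 4x + 224. Dividing through by -4 gives the monic gcd x^2 + x - 56.

x^2 + x - 56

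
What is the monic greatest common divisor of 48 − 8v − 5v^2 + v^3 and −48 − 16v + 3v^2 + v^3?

By polynomial division,
  v^3 − 5v^2 − 8v + 48 = (v^3 + 3v^2 − 16v − 48) + (−8v^2 + 8v + 96)
  v^3 + 3v^2 − 16v − 48 = (−(1/8)v − 1/2)(−8v^2 + 8v + 96) + (0)
Last nonzero remainder: −8v^2 + 8v + 96. Dividing through by −8 gives the monic gcd v^2 − v − 12.

−12 − v + v^2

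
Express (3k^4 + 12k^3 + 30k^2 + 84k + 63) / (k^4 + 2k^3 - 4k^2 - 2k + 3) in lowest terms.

Repeated division with remainder:
  3k^4 + 12k^3 + 30k^2 + 84k + 63 = (3)(k^4 + 2k^3 - 4k^2 - 2k + 3) + (6k^3 + 42k^2 + 90k + 54)
  k^4 + 2k^3 - 4k^2 - 2k + 3 = ((1/6)k - 5/6)(6k^3 + 42k^2 + 90k + 54) + (16k^2 + 64k + 48)
  6k^3 + 42k^2 + 90k + 54 = ((3/8)k + 9/8)(16k^2 + 64k + 48) + (0)
Last nonzero remainder: 16k^2 + 64k + 48. Dividing through by 16 gives the monic gcd k^2 + 4k + 3.
Cancel k^2 + 4k + 3 from numerator and denominator to get the reduced form.

(3k^2 + 21)/(k^2 - 2k + 1)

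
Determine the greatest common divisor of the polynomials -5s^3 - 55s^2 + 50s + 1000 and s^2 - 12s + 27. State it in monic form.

Repeated division with remainder:
  -5s^3 - 55s^2 + 50s + 1000 = (-5s - 115)(s^2 - 12s + 27) + (-1195s + 4105)
  s^2 - 12s + 27 = (-(1/1195)s + 2047/285605)(-1195s + 4105) + (-138320/57121)
  -1195s + 4105 = ((13651919/27664)s - 46896341/27664)(-138320/57121) + (0)
The last nonzero remainder is the constant -138320/57121, so the polynomials are coprime and gcd = 1.

1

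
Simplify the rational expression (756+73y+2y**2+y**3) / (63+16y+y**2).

Apply the Euclidean algorithm:
  y**3+2y**2+73y+756 = (y−14)(y**2+16y+63) + (234y+1638)
  y**2+16y+63 = ((1/234)y+1/26)(234y+1638) + (0)
Last nonzero remainder: 234y+1638. Dividing through by 234 gives the monic gcd y+7.
Cancel y+7 from numerator and denominator to get the reduced form.

(108−5y+y**2)/(9+y)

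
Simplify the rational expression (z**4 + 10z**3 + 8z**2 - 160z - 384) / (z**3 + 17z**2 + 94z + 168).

(z**2 - 16)/(z + 7)

Euclidean algorithm in ℚ[z]:
  z**4 + 10z**3 + 8z**2 - 160z - 384 = (z - 7)(z**3 + 17z**2 + 94z + 168) + (33z**2 + 330z + 792)
  z**3 + 17z**2 + 94z + 168 = ((1/33)z + 7/33)(33z**2 + 330z + 792) + (0)
Last nonzero remainder: 33z**2 + 330z + 792. Dividing through by 33 gives the monic gcd z**2 + 10z + 24.
Cancel z**2 + 10z + 24 from numerator and denominator to get the reduced form.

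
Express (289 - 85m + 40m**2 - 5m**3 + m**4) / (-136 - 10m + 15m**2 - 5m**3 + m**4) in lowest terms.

(17 - 2m + m**2)/(-8 - 2m + m**2)

By polynomial division,
  m**4 - 5m**3 + 40m**2 - 85m + 289 = (m**4 - 5m**3 + 15m**2 - 10m - 136) + (25m**2 - 75m + 425)
  m**4 - 5m**3 + 15m**2 - 10m - 136 = ((1/25)m**2 - (2/25)m - 8/25)(25m**2 - 75m + 425) + (0)
Last nonzero remainder: 25m**2 - 75m + 425. Dividing through by 25 gives the monic gcd m**2 - 3m + 17.
Cancel m**2 - 3m + 17 from numerator and denominator to get the reduced form.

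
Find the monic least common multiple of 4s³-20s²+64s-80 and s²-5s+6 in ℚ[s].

s⁴-8s³+31s²-68s+60

Euclidean algorithm in ℚ[s]:
  4s³-20s²+64s-80 = (4s)(s²-5s+6) + (40s-80)
  s²-5s+6 = ((1/40)s-3/40)(40s-80) + (0)
Last nonzero remainder: 40s-80. Dividing through by 40 gives the monic gcd s-2.
Then lcm(f, g) = f·g / gcd(f, g); expanding and making the result monic gives the answer.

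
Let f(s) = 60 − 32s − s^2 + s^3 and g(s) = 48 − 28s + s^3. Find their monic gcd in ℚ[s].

−12 + 4s + s^2

Repeated division with remainder:
  s^3 − s^2 − 32s + 60 = (s^3 − 28s + 48) + (−s^2 − 4s + 12)
  s^3 − 28s + 48 = (−s + 4)(−s^2 − 4s + 12) + (0)
Last nonzero remainder: −s^2 − 4s + 12. Dividing through by −1 gives the monic gcd s^2 + 4s − 12.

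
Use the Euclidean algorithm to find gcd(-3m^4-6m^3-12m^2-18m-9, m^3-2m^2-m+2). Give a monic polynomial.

m+1

By polynomial division,
  -3m^4-6m^3-12m^2-18m-9 = (-3m-12)(m^3-2m^2-m+2) + (-39m^2-24m+15)
  m^3-2m^2-m+2 = (-(1/39)m+34/507)(-39m^2-24m+15) + ((168/169)m+168/169)
  -39m^2-24m+15 = (-(2197/56)m+845/56)((168/169)m+168/169) + (0)
Last nonzero remainder: (168/169)m+168/169. Dividing through by 168/169 gives the monic gcd m+1.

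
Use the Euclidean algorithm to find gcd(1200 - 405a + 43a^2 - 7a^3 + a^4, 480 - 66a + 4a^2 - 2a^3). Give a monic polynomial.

-240 + 33a - 2a^2 + a^3

Euclidean algorithm in ℚ[a]:
  a^4 - 7a^3 + 43a^2 - 405a + 1200 = (-(1/2)a + 5/2)(-2a^3 + 4a^2 - 66a + 480) + (0)
Last nonzero remainder: -2a^3 + 4a^2 - 66a + 480. Dividing through by -2 gives the monic gcd a^3 - 2a^2 + 33a - 240.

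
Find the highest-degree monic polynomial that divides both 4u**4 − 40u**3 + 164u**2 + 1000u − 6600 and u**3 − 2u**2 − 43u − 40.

u + 5

Repeated division with remainder:
  4u**4 − 40u**3 + 164u**2 + 1000u − 6600 = (4u − 32)(u**3 − 2u**2 − 43u − 40) + (272u**2 − 216u − 7880)
  u**3 − 2u**2 − 43u − 40 = ((1/272)u − 41/9248)(272u**2 − 216u − 7880) + (−(17325/1156)u − 86625/1156)
  272u**2 − 216u − 7880 = (−(314432/17325)u + 1821856/17325)(−(17325/1156)u − 86625/1156) + (0)
Last nonzero remainder: −(17325/1156)u − 86625/1156. Dividing through by −17325/1156 gives the monic gcd u + 5.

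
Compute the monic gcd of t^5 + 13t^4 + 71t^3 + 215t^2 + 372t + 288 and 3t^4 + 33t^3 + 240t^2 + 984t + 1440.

t^2 + 7t + 12

By polynomial division,
  t^5 + 13t^4 + 71t^3 + 215t^2 + 372t + 288 = ((1/3)t + 2/3)(3t^4 + 33t^3 + 240t^2 + 984t + 1440) + (−31t^3 − 273t^2 − 764t − 672)
  3t^4 + 33t^3 + 240t^2 + 984t + 1440 = (−(3/31)t − 204/961)(−31t^3 − 273t^2 − 764t − 672) + ((103896/961)t^2 + (727272/961)t + 1246752/961)
  −31t^3 − 273t^2 − 764t − 672 = (−(29791/103896)t − 6727/12987)((103896/961)t^2 + (727272/961)t + 1246752/961) + (0)
Last nonzero remainder: (103896/961)t^2 + (727272/961)t + 1246752/961. Dividing through by 103896/961 gives the monic gcd t^2 + 7t + 12.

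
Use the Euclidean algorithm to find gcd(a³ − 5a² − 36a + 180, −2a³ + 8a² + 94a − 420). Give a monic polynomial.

a² − 11a + 30

Apply the Euclidean algorithm:
  a³ − 5a² − 36a + 180 = (−1/2)(−2a³ + 8a² + 94a − 420) + (−a² + 11a − 30)
  −2a³ + 8a² + 94a − 420 = (2a + 14)(−a² + 11a − 30) + (0)
Last nonzero remainder: −a² + 11a − 30. Dividing through by −1 gives the monic gcd a² − 11a + 30.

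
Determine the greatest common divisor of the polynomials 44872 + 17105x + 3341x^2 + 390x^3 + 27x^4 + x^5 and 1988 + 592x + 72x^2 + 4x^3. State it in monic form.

71 + 11x + x^2

By polynomial division,
  x^5 + 27x^4 + 390x^3 + 3341x^2 + 17105x + 44872 = ((1/4)x^2 + (9/4)x + 20)(4x^3 + 72x^2 + 592x + 1988) + (72x^2 + 792x + 5112)
  4x^3 + 72x^2 + 592x + 1988 = ((1/18)x + 7/18)(72x^2 + 792x + 5112) + (0)
Last nonzero remainder: 72x^2 + 792x + 5112. Dividing through by 72 gives the monic gcd x^2 + 11x + 71.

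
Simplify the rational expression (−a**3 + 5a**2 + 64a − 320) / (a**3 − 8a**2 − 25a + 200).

Repeated division with remainder:
  −a**3 + 5a**2 + 64a − 320 = (−1)(a**3 − 8a**2 − 25a + 200) + (−3a**2 + 39a − 120)
  a**3 − 8a**2 − 25a + 200 = (−(1/3)a − 5/3)(−3a**2 + 39a − 120) + (0)
Last nonzero remainder: −3a**2 + 39a − 120. Dividing through by −3 gives the monic gcd a**2 − 13a + 40.
Cancel a**2 − 13a + 40 from numerator and denominator to get the reduced form.

(−a − 8)/(a + 5)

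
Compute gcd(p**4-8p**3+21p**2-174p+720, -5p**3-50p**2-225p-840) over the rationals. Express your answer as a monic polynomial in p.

p**2+3p+24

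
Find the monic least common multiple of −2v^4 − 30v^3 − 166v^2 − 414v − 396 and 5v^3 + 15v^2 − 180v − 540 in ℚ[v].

Euclidean algorithm in ℚ[v]:
  −2v^4 − 30v^3 − 166v^2 − 414v − 396 = (−(2/5)v − 24/5)(5v^3 + 15v^2 − 180v − 540) + (−166v^2 − 1494v − 2988)
  5v^3 + 15v^2 − 180v − 540 = (−(5/166)v + 15/83)(−166v^2 − 1494v − 2988) + (0)
Last nonzero remainder: −166v^2 − 1494v − 2988. Dividing through by −166 gives the monic gcd v^2 + 9v + 18.
Then lcm(f, g) = f·g / gcd(f, g); expanding and making the result monic gives the answer.

v^5 + 9v^4 − 7v^3 − 291v^2 − 1044v − 1188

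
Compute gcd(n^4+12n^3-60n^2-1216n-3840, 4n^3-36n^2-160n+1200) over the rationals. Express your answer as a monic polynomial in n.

Apply the Euclidean algorithm:
  n^4+12n^3-60n^2-1216n-3840 = ((1/4)n+21/4)(4n^3-36n^2-160n+1200) + (169n^2-676n-10140)
  4n^3-36n^2-160n+1200 = ((4/169)n-20/169)(169n^2-676n-10140) + (0)
Last nonzero remainder: 169n^2-676n-10140. Dividing through by 169 gives the monic gcd n^2-4n-60.

n^2-4n-60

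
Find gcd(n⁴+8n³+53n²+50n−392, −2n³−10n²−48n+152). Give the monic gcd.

By polynomial division,
  n⁴+8n³+53n²+50n−392 = (−(1/2)n−3/2)(−2n³−10n²−48n+152) + (14n²+54n−164)
  −2n³−10n²−48n+152 = (−(1/7)n−8/49)(14n²+54n−164) + (−(3068/49)n+6136/49)
  14n²+54n−164 = (−(343/1534)n−2009/1534)(−(3068/49)n+6136/49) + (0)
Last nonzero remainder: −(3068/49)n+6136/49. Dividing through by −3068/49 gives the monic gcd n−2.

n−2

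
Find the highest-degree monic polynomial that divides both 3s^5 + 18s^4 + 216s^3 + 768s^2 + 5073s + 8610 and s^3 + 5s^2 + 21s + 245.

s^2 - 2s + 35

By polynomial division,
  3s^5 + 18s^4 + 216s^3 + 768s^2 + 5073s + 8610 = (3s^2 + 3s + 138)(s^3 + 5s^2 + 21s + 245) + (-720s^2 + 1440s - 25200)
  s^3 + 5s^2 + 21s + 245 = (-(1/720)s - 7/720)(-720s^2 + 1440s - 25200) + (0)
Last nonzero remainder: -720s^2 + 1440s - 25200. Dividing through by -720 gives the monic gcd s^2 - 2s + 35.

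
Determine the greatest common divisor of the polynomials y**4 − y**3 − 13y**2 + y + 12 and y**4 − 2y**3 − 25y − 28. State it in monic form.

By polynomial division,
  y**4 − y**3 − 13y**2 + y + 12 = (y**4 − 2y**3 − 25y − 28) + (y**3 − 13y**2 + 26y + 40)
  y**4 − 2y**3 − 25y − 28 = (y + 11)(y**3 − 13y**2 + 26y + 40) + (117y**2 − 351y − 468)
  y**3 − 13y**2 + 26y + 40 = ((1/117)y − 10/117)(117y**2 − 351y − 468) + (0)
Last nonzero remainder: 117y**2 − 351y − 468. Dividing through by 117 gives the monic gcd y**2 − 3y − 4.

y**2 − 3y − 4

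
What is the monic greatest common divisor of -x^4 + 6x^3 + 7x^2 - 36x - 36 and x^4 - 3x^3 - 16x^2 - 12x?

x^3 - 3x^2 - 16x - 12

Euclidean algorithm in ℚ[x]:
  -x^4 + 6x^3 + 7x^2 - 36x - 36 = (-1)(x^4 - 3x^3 - 16x^2 - 12x) + (3x^3 - 9x^2 - 48x - 36)
  x^4 - 3x^3 - 16x^2 - 12x = ((1/3)x)(3x^3 - 9x^2 - 48x - 36) + (0)
Last nonzero remainder: 3x^3 - 9x^2 - 48x - 36. Dividing through by 3 gives the monic gcd x^3 - 3x^2 - 16x - 12.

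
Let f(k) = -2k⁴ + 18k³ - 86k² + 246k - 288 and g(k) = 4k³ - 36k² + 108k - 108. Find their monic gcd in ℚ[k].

k² - 6k + 9

Repeated division with remainder:
  -2k⁴ + 18k³ - 86k² + 246k - 288 = (-(1/2)k)(4k³ - 36k² + 108k - 108) + (-32k² + 192k - 288)
  4k³ - 36k² + 108k - 108 = (-(1/8)k + 3/8)(-32k² + 192k - 288) + (0)
Last nonzero remainder: -32k² + 192k - 288. Dividing through by -32 gives the monic gcd k² - 6k + 9.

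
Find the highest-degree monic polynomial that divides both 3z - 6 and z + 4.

1

Repeated division with remainder:
  3z - 6 = (3)(z + 4) + (-18)
  z + 4 = (-(1/18)z - 2/9)(-18) + (0)
The last nonzero remainder is the constant -18, so the polynomials are coprime and gcd = 1.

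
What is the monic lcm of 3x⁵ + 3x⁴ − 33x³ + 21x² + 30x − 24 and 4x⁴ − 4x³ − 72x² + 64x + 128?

x⁶ − 3x⁵ − 15x⁴ + 51x³ − 18x² − 48x + 32

Apply the Euclidean algorithm:
  3x⁵ + 3x⁴ − 33x³ + 21x² + 30x − 24 = ((3/4)x + 3/2)(4x⁴ − 4x³ − 72x² + 64x + 128) + (27x³ + 81x² − 162x − 216)
  4x⁴ − 4x³ − 72x² + 64x + 128 = ((4/27)x − 16/27)(27x³ + 81x² − 162x − 216) + (0)
Last nonzero remainder: 27x³ + 81x² − 162x − 216. Dividing through by 27 gives the monic gcd x³ + 3x² − 6x − 8.
Then lcm(f, g) = f·g / gcd(f, g); expanding and making the result monic gives the answer.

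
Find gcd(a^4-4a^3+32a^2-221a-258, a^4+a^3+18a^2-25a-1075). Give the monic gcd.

By polynomial division,
  a^4-4a^3+32a^2-221a-258 = (a^4+a^3+18a^2-25a-1075) + (-5a^3+14a^2-196a+817)
  a^4+a^3+18a^2-25a-1075 = (-(1/5)a-19/25)(-5a^3+14a^2-196a+817) + (-(264/25)a^2-(264/25)a-11352/25)
  -5a^3+14a^2-196a+817 = ((125/264)a-475/264)(-(264/25)a^2-(264/25)a-11352/25) + (0)
Last nonzero remainder: -(264/25)a^2-(264/25)a-11352/25. Dividing through by -264/25 gives the monic gcd a^2+a+43.

a^2+a+43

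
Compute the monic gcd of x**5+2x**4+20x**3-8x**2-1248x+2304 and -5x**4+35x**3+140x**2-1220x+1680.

x**3-28x+48

Apply the Euclidean algorithm:
  x**5+2x**4+20x**3-8x**2-1248x+2304 = (-(1/5)x-9/5)(-5x**4+35x**3+140x**2-1220x+1680) + (111x**3-3108x+5328)
  -5x**4+35x**3+140x**2-1220x+1680 = (-(5/111)x+35/111)(111x**3-3108x+5328) + (0)
Last nonzero remainder: 111x**3-3108x+5328. Dividing through by 111 gives the monic gcd x**3-28x+48.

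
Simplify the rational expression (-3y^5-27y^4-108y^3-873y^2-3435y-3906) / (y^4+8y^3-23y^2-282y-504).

(-3y^3+3y^2-75y-186)/(y^2-2y-24)

Repeated division with remainder:
  -3y^5-27y^4-108y^3-873y^2-3435y-3906 = (-3y-3)(y^4+8y^3-23y^2-282y-504) + (-153y^3-1788y^2-5793y-5418)
  y^4+8y^3-23y^2-282y-504 = (-(1/153)y+188/7803)(-153y^3-1788y^2-5793y-5418) + (-(46256/2601)y^2-(462560/2601)y-323792/867)
  -153y^3-1788y^2-5793y-5418 = ((397953/46256)y+335529/23128)(-(46256/2601)y^2-(462560/2601)y-323792/867) + (0)
Last nonzero remainder: -(46256/2601)y^2-(462560/2601)y-323792/867. Dividing through by -46256/2601 gives the monic gcd y^2+10y+21.
Cancel y^2+10y+21 from numerator and denominator to get the reduced form.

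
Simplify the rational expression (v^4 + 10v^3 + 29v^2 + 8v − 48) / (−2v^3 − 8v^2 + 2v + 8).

(−v^2 − 7v − 12)/(2v + 2)

Euclidean algorithm in ℚ[v]:
  v^4 + 10v^3 + 29v^2 + 8v − 48 = (−(1/2)v − 3)(−2v^3 − 8v^2 + 2v + 8) + (6v^2 + 18v − 24)
  −2v^3 − 8v^2 + 2v + 8 = (−(1/3)v − 1/3)(6v^2 + 18v − 24) + (0)
Last nonzero remainder: 6v^2 + 18v − 24. Dividing through by 6 gives the monic gcd v^2 + 3v − 4.
Cancel v^2 + 3v − 4 from numerator and denominator to get the reduced form.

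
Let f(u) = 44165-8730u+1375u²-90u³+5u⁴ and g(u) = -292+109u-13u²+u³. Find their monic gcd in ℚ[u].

Repeated division with remainder:
  5u⁴-90u³+1375u²-8730u+44165 = (5u-25)(u³-13u²+109u-292) + (505u²-4545u+36865)
  u³-13u²+109u-292 = ((1/505)u-4/505)(505u²-4545u+36865) + (0)
Last nonzero remainder: 505u²-4545u+36865. Dividing through by 505 gives the monic gcd u²-9u+73.

73-9u+u²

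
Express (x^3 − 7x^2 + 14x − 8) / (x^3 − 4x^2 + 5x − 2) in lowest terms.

(x − 4)/(x − 1)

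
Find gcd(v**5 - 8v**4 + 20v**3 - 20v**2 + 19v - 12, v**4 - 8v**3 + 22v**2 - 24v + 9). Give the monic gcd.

v**2 - 4v + 3

Apply the Euclidean algorithm:
  v**5 - 8v**4 + 20v**3 - 20v**2 + 19v - 12 = (v)(v**4 - 8v**3 + 22v**2 - 24v + 9) + (-2v**3 + 4v**2 + 10v - 12)
  v**4 - 8v**3 + 22v**2 - 24v + 9 = (-(1/2)v + 3)(-2v**3 + 4v**2 + 10v - 12) + (15v**2 - 60v + 45)
  -2v**3 + 4v**2 + 10v - 12 = (-(2/15)v - 4/15)(15v**2 - 60v + 45) + (0)
Last nonzero remainder: 15v**2 - 60v + 45. Dividing through by 15 gives the monic gcd v**2 - 4v + 3.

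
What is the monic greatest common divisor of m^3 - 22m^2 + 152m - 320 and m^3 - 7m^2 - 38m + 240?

m - 8

Euclidean algorithm in ℚ[m]:
  m^3 - 22m^2 + 152m - 320 = (m^3 - 7m^2 - 38m + 240) + (-15m^2 + 190m - 560)
  m^3 - 7m^2 - 38m + 240 = (-(1/15)m - 17/45)(-15m^2 + 190m - 560) + (-(32/9)m + 256/9)
  -15m^2 + 190m - 560 = ((135/32)m - 315/16)(-(32/9)m + 256/9) + (0)
Last nonzero remainder: -(32/9)m + 256/9. Dividing through by -32/9 gives the monic gcd m - 8.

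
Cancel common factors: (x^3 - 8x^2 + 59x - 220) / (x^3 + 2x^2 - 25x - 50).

(x^2 - 3x + 44)/(x^2 + 7x + 10)

Apply the Euclidean algorithm:
  x^3 - 8x^2 + 59x - 220 = (x^3 + 2x^2 - 25x - 50) + (-10x^2 + 84x - 170)
  x^3 + 2x^2 - 25x - 50 = (-(1/10)x - 26/25)(-10x^2 + 84x - 170) + ((1134/25)x - 1134/5)
  -10x^2 + 84x - 170 = (-(125/567)x + 425/567)((1134/25)x - 1134/5) + (0)
Last nonzero remainder: (1134/25)x - 1134/5. Dividing through by 1134/25 gives the monic gcd x - 5.
Cancel x - 5 from numerator and denominator to get the reduced form.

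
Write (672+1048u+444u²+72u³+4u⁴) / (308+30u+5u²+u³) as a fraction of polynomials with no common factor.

By polynomial division,
  4u⁴+72u³+444u²+1048u+672 = (4u+52)(u³+5u²+30u+308) + (64u²-1744u-15344)
  u³+5u²+30u+308 = ((1/64)u+129/256)(64u²-1744u-15344) + ((18377/16)u+128639/16)
  64u²-1744u-15344 = ((1024/18377)u-35072/18377)((18377/16)u+128639/16) + (0)
Last nonzero remainder: (18377/16)u+128639/16. Dividing through by 18377/16 gives the monic gcd u+7.
Cancel u+7 from numerator and denominator to get the reduced form.

(96+136u+44u²+4u³)/(44-2u+u²)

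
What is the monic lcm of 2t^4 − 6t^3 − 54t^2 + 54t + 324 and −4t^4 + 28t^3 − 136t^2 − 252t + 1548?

Euclidean algorithm in ℚ[t]:
  2t^4 − 6t^3 − 54t^2 + 54t + 324 = (−1/2)(−4t^4 + 28t^3 − 136t^2 − 252t + 1548) + (8t^3 − 122t^2 − 72t + 1098)
  −4t^4 + 28t^3 − 136t^2 − 252t + 1548 = (−(1/2)t − 33/8)(8t^3 − 122t^2 − 72t + 1098) + (−(2701/4)t^2 + 24309/4)
  8t^3 − 122t^2 − 72t + 1098 = (−(32/2701)t + 488/2701)(−(2701/4)t^2 + 24309/4) + (0)
Last nonzero remainder: −(2701/4)t^2 + 24309/4. Dividing through by −2701/4 gives the monic gcd t^2 − 9.
Then lcm(f, g) = f·g / gcd(f, g); expanding and making the result monic gives the answer.

t^6 − 10t^5 + 37t^4 + 87t^3 − 1188t^2 + 27t + 6966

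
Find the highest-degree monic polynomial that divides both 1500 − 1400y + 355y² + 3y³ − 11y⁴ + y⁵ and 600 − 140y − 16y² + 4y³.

150 − 35y − 4y² + y³

By polynomial division,
  y⁵ − 11y⁴ + 3y³ + 355y² − 1400y + 1500 = ((1/4)y² − (7/4)y + 5/2)(4y³ − 16y² − 140y + 600) + (0)
Last nonzero remainder: 4y³ − 16y² − 140y + 600. Dividing through by 4 gives the monic gcd y³ − 4y² − 35y + 150.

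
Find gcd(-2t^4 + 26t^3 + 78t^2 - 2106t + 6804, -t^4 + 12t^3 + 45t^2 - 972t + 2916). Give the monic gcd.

t^3 - 6t^2 - 81t + 486

By polynomial division,
  -2t^4 + 26t^3 + 78t^2 - 2106t + 6804 = (2)(-t^4 + 12t^3 + 45t^2 - 972t + 2916) + (2t^3 - 12t^2 - 162t + 972)
  -t^4 + 12t^3 + 45t^2 - 972t + 2916 = (-(1/2)t + 3)(2t^3 - 12t^2 - 162t + 972) + (0)
Last nonzero remainder: 2t^3 - 12t^2 - 162t + 972. Dividing through by 2 gives the monic gcd t^3 - 6t^2 - 81t + 486.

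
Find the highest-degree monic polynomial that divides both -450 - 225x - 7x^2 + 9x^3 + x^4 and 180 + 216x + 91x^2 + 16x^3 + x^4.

90 + 63x + 14x^2 + x^3

Euclidean algorithm in ℚ[x]:
  x^4 + 9x^3 - 7x^2 - 225x - 450 = (x^4 + 16x^3 + 91x^2 + 216x + 180) + (-7x^3 - 98x^2 - 441x - 630)
  x^4 + 16x^3 + 91x^2 + 216x + 180 = (-(1/7)x - 2/7)(-7x^3 - 98x^2 - 441x - 630) + (0)
Last nonzero remainder: -7x^3 - 98x^2 - 441x - 630. Dividing through by -7 gives the monic gcd x^3 + 14x^2 + 63x + 90.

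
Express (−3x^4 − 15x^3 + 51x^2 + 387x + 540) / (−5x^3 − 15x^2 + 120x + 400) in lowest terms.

Repeated division with remainder:
  −3x^4 − 15x^3 + 51x^2 + 387x + 540 = ((3/5)x + 6/5)(−5x^3 − 15x^2 + 120x + 400) + (−3x^2 + 3x + 60)
  −5x^3 − 15x^2 + 120x + 400 = ((5/3)x + 20/3)(−3x^2 + 3x + 60) + (0)
Last nonzero remainder: −3x^2 + 3x + 60. Dividing through by −3 gives the monic gcd x^2 − x − 20.
Cancel x^2 − x − 20 from numerator and denominator to get the reduced form.

(3x^2 + 18x + 27)/(5x + 20)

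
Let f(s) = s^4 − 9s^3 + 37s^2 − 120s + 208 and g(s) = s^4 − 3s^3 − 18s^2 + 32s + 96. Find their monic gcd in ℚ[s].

s^2 − 8s + 16

Euclidean algorithm in ℚ[s]:
  s^4 − 9s^3 + 37s^2 − 120s + 208 = (s^4 − 3s^3 − 18s^2 + 32s + 96) + (−6s^3 + 55s^2 − 152s + 112)
  s^4 − 3s^3 − 18s^2 + 32s + 96 = (−(1/6)s − 37/36)(−6s^3 + 55s^2 − 152s + 112) + ((475/36)s^2 − (950/9)s + 1900/9)
  −6s^3 + 55s^2 − 152s + 112 = (−(216/475)s + 252/475)((475/36)s^2 − (950/9)s + 1900/9) + (0)
Last nonzero remainder: (475/36)s^2 − (950/9)s + 1900/9. Dividing through by 475/36 gives the monic gcd s^2 − 8s + 16.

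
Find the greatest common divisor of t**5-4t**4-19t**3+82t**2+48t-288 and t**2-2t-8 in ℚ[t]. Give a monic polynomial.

t**2-2t-8

Repeated division with remainder:
  t**5-4t**4-19t**3+82t**2+48t-288 = (t**3-2t**2-15t+36)(t**2-2t-8) + (0)
The last nonzero remainder t**2-2t-8 is already monic.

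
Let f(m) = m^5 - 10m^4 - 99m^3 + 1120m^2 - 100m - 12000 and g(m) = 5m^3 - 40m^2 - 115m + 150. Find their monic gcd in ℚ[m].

Repeated division with remainder:
  m^5 - 10m^4 - 99m^3 + 1120m^2 - 100m - 12000 = ((1/5)m^2 - (2/5)m - 92/5)(5m^3 - 40m^2 - 115m + 150) + (308m^2 - 2156m - 9240)
  5m^3 - 40m^2 - 115m + 150 = ((5/308)m - 5/308)(308m^2 - 2156m - 9240) + (0)
Last nonzero remainder: 308m^2 - 2156m - 9240. Dividing through by 308 gives the monic gcd m^2 - 7m - 30.

m^2 - 7m - 30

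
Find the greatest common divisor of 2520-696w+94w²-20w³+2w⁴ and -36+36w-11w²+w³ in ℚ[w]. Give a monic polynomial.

By polynomial division,
  2w⁴-20w³+94w²-696w+2520 = (2w+2)(w³-11w²+36w-36) + (44w²-696w+2592)
  w³-11w²+36w-36 = ((1/44)w+53/484)(44w²-696w+2592) + ((6450/121)w-38700/121)
  44w²-696w+2592 = ((2662/3225)w-8712/1075)((6450/121)w-38700/121) + (0)
Last nonzero remainder: (6450/121)w-38700/121. Dividing through by 6450/121 gives the monic gcd w-6.

-6+w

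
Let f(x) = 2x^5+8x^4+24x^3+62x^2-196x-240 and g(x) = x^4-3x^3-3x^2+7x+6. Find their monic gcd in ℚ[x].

Repeated division with remainder:
  2x^5+8x^4+24x^3+62x^2-196x-240 = (2x+14)(x^4-3x^3-3x^2+7x+6) + (72x^3+90x^2-306x-324)
  x^4-3x^3-3x^2+7x+6 = ((1/72)x-17/288)(72x^3+90x^2-306x-324) + ((105/16)x^2-(105/16)x-105/8)
  72x^3+90x^2-306x-324 = ((384/35)x+864/35)((105/16)x^2-(105/16)x-105/8) + (0)
Last nonzero remainder: (105/16)x^2-(105/16)x-105/8. Dividing through by 105/16 gives the monic gcd x^2-x-2.

x^2-x-2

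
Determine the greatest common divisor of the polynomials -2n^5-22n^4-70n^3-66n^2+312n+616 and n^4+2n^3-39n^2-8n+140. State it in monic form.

n^3+7n^2-4n-28

By polynomial division,
  -2n^5-22n^4-70n^3-66n^2+312n+616 = (-2n-18)(n^4+2n^3-39n^2-8n+140) + (-112n^3-784n^2+448n+3136)
  n^4+2n^3-39n^2-8n+140 = (-(1/112)n+5/112)(-112n^3-784n^2+448n+3136) + (0)
Last nonzero remainder: -112n^3-784n^2+448n+3136. Dividing through by -112 gives the monic gcd n^3+7n^2-4n-28.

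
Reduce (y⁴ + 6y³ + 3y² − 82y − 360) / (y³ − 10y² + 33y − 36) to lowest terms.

(y³ + 10y² + 43y + 90)/(y² − 6y + 9)

Repeated division with remainder:
  y⁴ + 6y³ + 3y² − 82y − 360 = (y + 16)(y³ − 10y² + 33y − 36) + (130y² − 574y + 216)
  y³ − 10y² + 33y − 36 = ((1/130)y − 363/8450)(130y² − 574y + 216) + ((28224/4225)y − 112896/4225)
  130y² − 574y + 216 = ((274625/14112)y − 12675/1568)((28224/4225)y − 112896/4225) + (0)
Last nonzero remainder: (28224/4225)y − 112896/4225. Dividing through by 28224/4225 gives the monic gcd y − 4.
Cancel y − 4 from numerator and denominator to get the reduced form.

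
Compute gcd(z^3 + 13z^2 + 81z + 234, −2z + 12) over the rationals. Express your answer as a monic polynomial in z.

1

Repeated division with remainder:
  z^3 + 13z^2 + 81z + 234 = (−(1/2)z^2 − (19/2)z − 195/2)(−2z + 12) + (1404)
  −2z + 12 = (−(1/702)z + 1/117)(1404) + (0)
The last nonzero remainder is the constant 1404, so the polynomials are coprime and gcd = 1.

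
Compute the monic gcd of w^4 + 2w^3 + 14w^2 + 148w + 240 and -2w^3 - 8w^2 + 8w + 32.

w^2 + 6w + 8

Repeated division with remainder:
  w^4 + 2w^3 + 14w^2 + 148w + 240 = (-(1/2)w + 1)(-2w^3 - 8w^2 + 8w + 32) + (26w^2 + 156w + 208)
  -2w^3 - 8w^2 + 8w + 32 = (-(1/13)w + 2/13)(26w^2 + 156w + 208) + (0)
Last nonzero remainder: 26w^2 + 156w + 208. Dividing through by 26 gives the monic gcd w^2 + 6w + 8.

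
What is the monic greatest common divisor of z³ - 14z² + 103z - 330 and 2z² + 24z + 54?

1

Apply the Euclidean algorithm:
  z³ - 14z² + 103z - 330 = ((1/2)z - 13)(2z² + 24z + 54) + (388z + 372)
  2z² + 24z + 54 = ((1/194)z + 1071/18818)(388z + 372) + (308880/9409)
  388z + 372 = ((912673/77220)z + 291679/25740)(308880/9409) + (0)
The last nonzero remainder is the constant 308880/9409, so the polynomials are coprime and gcd = 1.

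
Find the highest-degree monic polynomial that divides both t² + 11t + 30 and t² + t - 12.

1

By polynomial division,
  t² + 11t + 30 = (t² + t - 12) + (10t + 42)
  t² + t - 12 = ((1/10)t - 8/25)(10t + 42) + (36/25)
  10t + 42 = ((125/18)t + 175/6)(36/25) + (0)
The last nonzero remainder is the constant 36/25, so the polynomials are coprime and gcd = 1.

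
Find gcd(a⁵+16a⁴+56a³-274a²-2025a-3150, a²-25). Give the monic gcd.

a²-25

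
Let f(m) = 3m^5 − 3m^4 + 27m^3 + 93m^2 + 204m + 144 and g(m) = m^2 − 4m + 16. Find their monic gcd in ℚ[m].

m^2 − 4m + 16

Repeated division with remainder:
  3m^5 − 3m^4 + 27m^3 + 93m^2 + 204m + 144 = (3m^3 + 9m^2 + 15m + 9)(m^2 − 4m + 16) + (0)
The last nonzero remainder m^2 − 4m + 16 is already monic.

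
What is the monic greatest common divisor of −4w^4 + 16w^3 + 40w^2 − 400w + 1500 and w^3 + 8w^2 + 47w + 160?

Euclidean algorithm in ℚ[w]:
  −4w^4 + 16w^3 + 40w^2 − 400w + 1500 = (−4w + 48)(w^3 + 8w^2 + 47w + 160) + (−156w^2 − 2016w − 6180)
  w^3 + 8w^2 + 47w + 160 = (−(1/156)w + 16/507)(−156w^2 − 2016w − 6180) + ((12000/169)w + 60000/169)
  −156w^2 − 2016w − 6180 = (−(2197/1000)w − 17407/1000)((12000/169)w + 60000/169) + (0)
Last nonzero remainder: (12000/169)w + 60000/169. Dividing through by 12000/169 gives the monic gcd w + 5.

w + 5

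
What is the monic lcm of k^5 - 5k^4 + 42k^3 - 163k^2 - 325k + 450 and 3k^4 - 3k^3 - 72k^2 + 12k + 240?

k^7 - 3k^6 + 24k^5 - 39k^4 - 987k^3 + 1104k^2 + 3500k - 3600

Euclidean algorithm in ℚ[k]:
  k^5 - 5k^4 + 42k^3 - 163k^2 - 325k + 450 = ((1/3)k - 4/3)(3k^4 - 3k^3 - 72k^2 + 12k + 240) + (62k^3 - 263k^2 - 389k + 770)
  3k^4 - 3k^3 - 72k^2 + 12k + 240 = ((3/62)k + 603/3844)(62k^3 - 263k^2 - 389k + 770) + (-(45825/3844)k^2 + (137475/3844)k + 229125/1922)
  62k^3 - 263k^2 - 389k + 770 = (-(238328/45825)k + 295988/45825)(-(45825/3844)k^2 + (137475/3844)k + 229125/1922) + (0)
Last nonzero remainder: -(45825/3844)k^2 + (137475/3844)k + 229125/1922. Dividing through by -45825/3844 gives the monic gcd k^2 - 3k - 10.
Then lcm(f, g) = f·g / gcd(f, g); expanding and making the result monic gives the answer.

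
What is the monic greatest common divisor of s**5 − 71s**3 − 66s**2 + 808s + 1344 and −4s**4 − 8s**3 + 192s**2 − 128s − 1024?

By polynomial division,
  s**5 − 71s**3 − 66s**2 + 808s + 1344 = (−(1/4)s + 1/2)(−4s**4 − 8s**3 + 192s**2 − 128s − 1024) + (−19s**3 − 194s**2 + 616s + 1856)
  −4s**4 − 8s**3 + 192s**2 − 128s − 1024 = ((4/19)s − 624/361)(−19s**3 − 194s**2 + 616s + 1856) + (−(98560/361)s**2 + (197120/361)s + 788480/361)
  −19s**3 − 194s**2 + 616s + 1856 = ((6859/98560)s + 10469/12320)(−(98560/361)s**2 + (197120/361)s + 788480/361) + (0)
Last nonzero remainder: −(98560/361)s**2 + (197120/361)s + 788480/361. Dividing through by −98560/361 gives the monic gcd s**2 − 2s − 8.

s**2 − 2s − 8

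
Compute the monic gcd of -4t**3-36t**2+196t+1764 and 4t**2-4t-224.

By polynomial division,
  -4t**3-36t**2+196t+1764 = (-t-10)(4t**2-4t-224) + (-68t-476)
  4t**2-4t-224 = (-(1/17)t+8/17)(-68t-476) + (0)
Last nonzero remainder: -68t-476. Dividing through by -68 gives the monic gcd t+7.

t+7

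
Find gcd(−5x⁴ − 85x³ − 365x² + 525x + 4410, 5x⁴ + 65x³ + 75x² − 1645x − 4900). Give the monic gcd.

x² + 14x + 49

Repeated division with remainder:
  −5x⁴ − 85x³ − 365x² + 525x + 4410 = (−1)(5x⁴ + 65x³ + 75x² − 1645x − 4900) + (−20x³ − 290x² − 1120x − 490)
  5x⁴ + 65x³ + 75x² − 1645x − 4900 = (−(1/4)x + 3/8)(−20x³ − 290x² − 1120x − 490) + (−(385/4)x² − (2695/2)x − 18865/4)
  −20x³ − 290x² − 1120x − 490 = ((16/77)x + 8/77)(−(385/4)x² − (2695/2)x − 18865/4) + (0)
Last nonzero remainder: −(385/4)x² − (2695/2)x − 18865/4. Dividing through by −385/4 gives the monic gcd x² + 14x + 49.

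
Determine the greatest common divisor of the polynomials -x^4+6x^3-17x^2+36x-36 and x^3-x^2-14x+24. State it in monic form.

Euclidean algorithm in ℚ[x]:
  -x^4+6x^3-17x^2+36x-36 = (-x+5)(x^3-x^2-14x+24) + (-26x^2+130x-156)
  x^3-x^2-14x+24 = (-(1/26)x-2/13)(-26x^2+130x-156) + (0)
Last nonzero remainder: -26x^2+130x-156. Dividing through by -26 gives the monic gcd x^2-5x+6.

x^2-5x+6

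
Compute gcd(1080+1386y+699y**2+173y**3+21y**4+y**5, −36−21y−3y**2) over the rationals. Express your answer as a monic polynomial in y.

12+7y+y**2

Repeated division with remainder:
  y**5+21y**4+173y**3+699y**2+1386y+1080 = (−(1/3)y**3−(14/3)y**2−21y−30)(−3y**2−21y−36) + (0)
Last nonzero remainder: −3y**2−21y−36. Dividing through by −3 gives the monic gcd y**2+7y+12.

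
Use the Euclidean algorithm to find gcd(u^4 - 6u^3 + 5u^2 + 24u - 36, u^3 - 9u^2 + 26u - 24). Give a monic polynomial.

Euclidean algorithm in ℚ[u]:
  u^4 - 6u^3 + 5u^2 + 24u - 36 = (u + 3)(u^3 - 9u^2 + 26u - 24) + (6u^2 - 30u + 36)
  u^3 - 9u^2 + 26u - 24 = ((1/6)u - 2/3)(6u^2 - 30u + 36) + (0)
Last nonzero remainder: 6u^2 - 30u + 36. Dividing through by 6 gives the monic gcd u^2 - 5u + 6.

u^2 - 5u + 6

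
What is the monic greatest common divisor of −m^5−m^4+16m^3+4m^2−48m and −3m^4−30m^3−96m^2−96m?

m^3+6m^2+8m

Repeated division with remainder:
  −m^5−m^4+16m^3+4m^2−48m = ((1/3)m−3)(−3m^4−30m^3−96m^2−96m) + (−42m^3−252m^2−336m)
  −3m^4−30m^3−96m^2−96m = ((1/14)m+2/7)(−42m^3−252m^2−336m) + (0)
Last nonzero remainder: −42m^3−252m^2−336m. Dividing through by −42 gives the monic gcd m^3+6m^2+8m.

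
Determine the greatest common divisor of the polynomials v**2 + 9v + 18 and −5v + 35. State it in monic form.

Repeated division with remainder:
  v**2 + 9v + 18 = (−(1/5)v − 16/5)(−5v + 35) + (130)
  −5v + 35 = (−(1/26)v + 7/26)(130) + (0)
The last nonzero remainder is the constant 130, so the polynomials are coprime and gcd = 1.

1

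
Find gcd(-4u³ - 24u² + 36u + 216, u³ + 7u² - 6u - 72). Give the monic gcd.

u² + 3u - 18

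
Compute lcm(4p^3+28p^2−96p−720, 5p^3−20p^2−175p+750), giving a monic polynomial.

Apply the Euclidean algorithm:
  4p^3+28p^2−96p−720 = (4/5)(5p^3−20p^2−175p+750) + (44p^2+44p−1320)
  5p^3−20p^2−175p+750 = ((5/44)p−25/44)(44p^2+44p−1320) + (0)
Last nonzero remainder: 44p^2+44p−1320. Dividing through by 44 gives the monic gcd p^2+p−30.
Then lcm(f, g) = f·g / gcd(f, g); expanding and making the result monic gives the answer.

p^4+2p^3−59p^2−60p+900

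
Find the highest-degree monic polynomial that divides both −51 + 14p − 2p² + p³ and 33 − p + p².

By polynomial division,
  p³ − 2p² + 14p − 51 = (p − 1)(p² − p + 33) + (−20p − 18)
  p² − p + 33 = (−(1/20)p + 19/200)(−20p − 18) + (3471/100)
  −20p − 18 = (−(2000/3471)p − 600/1157)(3471/100) + (0)
The last nonzero remainder is the constant 3471/100, so the polynomials are coprime and gcd = 1.

1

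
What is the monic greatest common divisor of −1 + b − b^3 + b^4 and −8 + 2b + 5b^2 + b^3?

Euclidean algorithm in ℚ[b]:
  b^4 − b^3 + b − 1 = (b − 6)(b^3 + 5b^2 + 2b − 8) + (28b^2 + 21b − 49)
  b^3 + 5b^2 + 2b − 8 = ((1/28)b + 17/112)(28b^2 + 21b − 49) + ((9/16)b − 9/16)
  28b^2 + 21b − 49 = ((448/9)b + 784/9)((9/16)b − 9/16) + (0)
Last nonzero remainder: (9/16)b − 9/16. Dividing through by 9/16 gives the monic gcd b − 1.

−1 + b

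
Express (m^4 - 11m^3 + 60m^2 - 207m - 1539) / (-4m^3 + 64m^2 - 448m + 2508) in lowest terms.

(-m^2 + 6m + 27)/(4m - 44)

By polynomial division,
  m^4 - 11m^3 + 60m^2 - 207m - 1539 = (-(1/4)m - 5/4)(-4m^3 + 64m^2 - 448m + 2508) + (28m^2 - 140m + 1596)
  -4m^3 + 64m^2 - 448m + 2508 = (-(1/7)m + 11/7)(28m^2 - 140m + 1596) + (0)
Last nonzero remainder: 28m^2 - 140m + 1596. Dividing through by 28 gives the monic gcd m^2 - 5m + 57.
Cancel m^2 - 5m + 57 from numerator and denominator to get the reduced form.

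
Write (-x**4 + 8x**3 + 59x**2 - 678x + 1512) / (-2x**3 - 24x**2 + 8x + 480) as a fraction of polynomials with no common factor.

(x**3 - 4x**2 - 75x + 378)/(2x**2 + 32x + 120)

Apply the Euclidean algorithm:
  -x**4 + 8x**3 + 59x**2 - 678x + 1512 = ((1/2)x - 10)(-2x**3 - 24x**2 + 8x + 480) + (-185x**2 - 838x + 6312)
  -2x**3 - 24x**2 + 8x + 480 = ((2/185)x + 2764/34225)(-185x**2 - 838x + 6312) + ((254592/34225)x - 1018368/34225)
  -185x**2 - 838x + 6312 = (-(6331625/254592)x - 9001175/42432)((254592/34225)x - 1018368/34225) + (0)
Last nonzero remainder: (254592/34225)x - 1018368/34225. Dividing through by 254592/34225 gives the monic gcd x - 4.
Cancel x - 4 from numerator and denominator to get the reduced form.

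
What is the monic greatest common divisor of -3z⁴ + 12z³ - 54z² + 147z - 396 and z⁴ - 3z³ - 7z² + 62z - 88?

By polynomial division,
  -3z⁴ + 12z³ - 54z² + 147z - 396 = (-3)(z⁴ - 3z³ - 7z² + 62z - 88) + (3z³ - 75z² + 333z - 660)
  z⁴ - 3z³ - 7z² + 62z - 88 = ((1/3)z + 22/3)(3z³ - 75z² + 333z - 660) + (432z² - 2160z + 4752)
  3z³ - 75z² + 333z - 660 = ((1/144)z - 5/36)(432z² - 2160z + 4752) + (0)
Last nonzero remainder: 432z² - 2160z + 4752. Dividing through by 432 gives the monic gcd z² - 5z + 11.

z² - 5z + 11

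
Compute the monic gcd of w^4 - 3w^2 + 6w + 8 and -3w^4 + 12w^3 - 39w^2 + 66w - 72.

w^2 - 3w + 4

Euclidean algorithm in ℚ[w]:
  w^4 - 3w^2 + 6w + 8 = (-1/3)(-3w^4 + 12w^3 - 39w^2 + 66w - 72) + (4w^3 - 16w^2 + 28w - 16)
  -3w^4 + 12w^3 - 39w^2 + 66w - 72 = (-(3/4)w)(4w^3 - 16w^2 + 28w - 16) + (-18w^2 + 54w - 72)
  4w^3 - 16w^2 + 28w - 16 = (-(2/9)w + 2/9)(-18w^2 + 54w - 72) + (0)
Last nonzero remainder: -18w^2 + 54w - 72. Dividing through by -18 gives the monic gcd w^2 - 3w + 4.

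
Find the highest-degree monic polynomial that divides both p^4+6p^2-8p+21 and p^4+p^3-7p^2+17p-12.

p^2-2p+3

Euclidean algorithm in ℚ[p]:
  p^4+6p^2-8p+21 = (p^4+p^3-7p^2+17p-12) + (-p^3+13p^2-25p+33)
  p^4+p^3-7p^2+17p-12 = (-p-14)(-p^3+13p^2-25p+33) + (150p^2-300p+450)
  -p^3+13p^2-25p+33 = (-(1/150)p+11/150)(150p^2-300p+450) + (0)
Last nonzero remainder: 150p^2-300p+450. Dividing through by 150 gives the monic gcd p^2-2p+3.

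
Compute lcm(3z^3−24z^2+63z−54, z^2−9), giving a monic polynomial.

z^4−5z^3−3z^2+45z−54

Euclidean algorithm in ℚ[z]:
  3z^3−24z^2+63z−54 = (3z−24)(z^2−9) + (90z−270)
  z^2−9 = ((1/90)z+1/30)(90z−270) + (0)
Last nonzero remainder: 90z−270. Dividing through by 90 gives the monic gcd z−3.
Then lcm(f, g) = f·g / gcd(f, g); expanding and making the result monic gives the answer.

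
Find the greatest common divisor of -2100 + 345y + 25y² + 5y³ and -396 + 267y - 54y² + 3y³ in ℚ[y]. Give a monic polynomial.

-4 + y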